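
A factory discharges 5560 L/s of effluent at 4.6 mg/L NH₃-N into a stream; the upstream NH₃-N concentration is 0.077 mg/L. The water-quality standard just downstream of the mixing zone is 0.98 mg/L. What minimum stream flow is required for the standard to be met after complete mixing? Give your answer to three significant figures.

Set C_mix = 0.98: (Q·0.07700 + 5560·4.600) / (Q + 5560) = 0.98
→ Q = 5560·(4.600 − 0.98)/(0.98 − 0.07700) = 22290 L/s.

22300 L/s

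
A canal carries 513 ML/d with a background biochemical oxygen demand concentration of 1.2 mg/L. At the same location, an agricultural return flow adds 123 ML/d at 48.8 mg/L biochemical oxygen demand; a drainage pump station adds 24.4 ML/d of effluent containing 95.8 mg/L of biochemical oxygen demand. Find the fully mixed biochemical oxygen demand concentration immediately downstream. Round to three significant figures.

Mass balance: C = (513.0·1.200 + 123.0·48.80 + 24.40·95.80) / 660.4 = 8956/660.4 = 13.56 mg/L.

13.6 mg/L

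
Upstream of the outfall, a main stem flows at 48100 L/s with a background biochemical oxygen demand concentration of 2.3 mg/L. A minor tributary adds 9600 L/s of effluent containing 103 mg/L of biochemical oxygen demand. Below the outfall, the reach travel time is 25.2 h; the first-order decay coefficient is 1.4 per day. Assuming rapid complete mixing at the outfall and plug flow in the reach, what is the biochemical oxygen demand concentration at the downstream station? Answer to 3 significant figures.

Conservation of mass: C = (48100·2.300 + 9600·103.0) / 57700 = 1099000/57700 = 19.05 mg/L.
Decay over the reach: 19.05·exp(−kt) = 19.05·0.2299 = 4.381 mg/L.

4.38 mg/L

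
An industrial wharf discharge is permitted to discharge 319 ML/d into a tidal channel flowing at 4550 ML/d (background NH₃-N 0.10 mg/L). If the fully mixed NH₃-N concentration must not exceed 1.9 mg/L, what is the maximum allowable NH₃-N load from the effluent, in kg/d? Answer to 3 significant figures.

Mass balance at the limit: 4550·0.1000 + 319.0·Cₑ = 4869·1.9 → Cₑ = 27.57 mg/L.
319.0 ML/d = 3.692 m³/s. Load = 3.692 m³/s × 27.57 g/m³ × 86 400 s/d = 8796 kg/d.

8800 kg/d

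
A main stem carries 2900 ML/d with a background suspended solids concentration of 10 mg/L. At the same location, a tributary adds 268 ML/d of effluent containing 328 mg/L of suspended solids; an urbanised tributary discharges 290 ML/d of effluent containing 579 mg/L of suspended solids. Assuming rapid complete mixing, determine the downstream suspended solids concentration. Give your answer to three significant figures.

82.4 mg/L

Mass balance: C = (2900·10.00 + 268.0·328.0 + 290.0·579.0) / 3458 = 284800/3458 = 82.36 mg/L.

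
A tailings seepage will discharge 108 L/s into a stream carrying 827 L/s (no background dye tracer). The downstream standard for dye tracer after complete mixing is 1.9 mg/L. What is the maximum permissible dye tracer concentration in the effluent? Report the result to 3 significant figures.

16.4 mg/L

At the limit, (Qr·Cr + Qe·Cₑ)/(Qr + Qe) = 1.9:
Cₑ = (935.0·1.9 − 827.0·0) / 108.0 = 16.45 mg/L.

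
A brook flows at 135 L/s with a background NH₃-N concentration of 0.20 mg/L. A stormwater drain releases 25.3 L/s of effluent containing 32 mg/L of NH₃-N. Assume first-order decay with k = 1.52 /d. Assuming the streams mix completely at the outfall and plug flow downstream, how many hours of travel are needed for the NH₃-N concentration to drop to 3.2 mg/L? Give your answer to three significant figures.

7.72 h

Mass balance: C = (135.0·0.2000 + 25.30·32.00) / 160.3 = 836.6/160.3 = 5.219 mg/L.
5.219·exp(−k·t) = 3.2 → t = ln(5.219/3.2)/k = 27800 s = 7.723 h.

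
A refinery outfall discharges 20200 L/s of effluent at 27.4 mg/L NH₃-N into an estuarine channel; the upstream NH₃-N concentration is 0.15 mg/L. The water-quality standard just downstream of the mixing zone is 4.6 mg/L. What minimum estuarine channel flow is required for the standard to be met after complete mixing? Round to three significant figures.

Set C_mix = 4.6: (Q·0.1500 + 20200·27.40) / (Q + 20200) = 4.6
→ Q = 20200·(27.40 − 4.6)/(4.6 − 0.1500) = 103500 L/s.

103000 L/s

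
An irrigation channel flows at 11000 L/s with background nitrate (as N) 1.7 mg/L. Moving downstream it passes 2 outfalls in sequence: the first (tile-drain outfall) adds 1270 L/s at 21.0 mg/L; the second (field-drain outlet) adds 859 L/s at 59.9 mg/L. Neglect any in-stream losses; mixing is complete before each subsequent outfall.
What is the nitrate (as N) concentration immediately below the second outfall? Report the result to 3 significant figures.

7.37 mg/L

Outfall 1: combined Q = 12270 L/s; C = (11000·1.700 + 1270·21.00)/12270 = 3.698 mg/L.
Outfall 2: combined Q = 13130 L/s; C = (12270·3.698 + 859.0·59.90)/13130 = 7.375 mg/L.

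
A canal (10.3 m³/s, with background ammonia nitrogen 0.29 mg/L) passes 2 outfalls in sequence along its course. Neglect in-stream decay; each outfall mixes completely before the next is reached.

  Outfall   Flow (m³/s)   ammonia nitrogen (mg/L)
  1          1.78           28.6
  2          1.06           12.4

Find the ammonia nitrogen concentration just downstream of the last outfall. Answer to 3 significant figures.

5.10 mg/L

Below outfall 1: Q → 12.08 m³/s, C = (10.30·0.2900 + 1.780·28.60)/12.08 = 4.462 mg/L.
Below outfall 2: Q → 13.14 m³/s, C = (12.08·4.462 + 1.060·12.40)/13.14 = 5.102 mg/L.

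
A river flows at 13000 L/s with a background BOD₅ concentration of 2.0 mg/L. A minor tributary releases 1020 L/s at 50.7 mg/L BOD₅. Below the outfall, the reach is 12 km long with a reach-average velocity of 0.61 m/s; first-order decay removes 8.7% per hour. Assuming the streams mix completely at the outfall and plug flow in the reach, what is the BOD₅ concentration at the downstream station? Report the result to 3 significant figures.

After mixing, C = (13000·2.000 + 1020·50.70) / 14020 = 77710/14020 = 5.543 mg/L.
Travel time t = 12·1000 / 0.61 = 19670 s = 5.464 h.
8.7%/h lost → k = −ln(1 − 0.087) = 0.09102 h⁻¹.
After decay, C = 5.543 × e^(−kt) = 5.543 × 0.6081 = 3.371 mg/L.

3.37 mg/L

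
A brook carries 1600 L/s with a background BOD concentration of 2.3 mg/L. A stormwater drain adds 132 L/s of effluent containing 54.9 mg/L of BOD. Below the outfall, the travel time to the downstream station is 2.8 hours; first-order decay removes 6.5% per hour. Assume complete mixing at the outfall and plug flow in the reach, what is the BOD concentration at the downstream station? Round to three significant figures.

Flow-weighted average: C = (1600·2.300 + 132.0·54.90) / 1732 = 10930/1732 = 6.309 mg/L.
6.5%/h lost → k = −ln(1 − 0.065) = 0.06721 h⁻¹.
After decay, C = 6.309 × e^(−kt) = 6.309 × 0.8285 = 5.227 mg/L.

5.23 mg/L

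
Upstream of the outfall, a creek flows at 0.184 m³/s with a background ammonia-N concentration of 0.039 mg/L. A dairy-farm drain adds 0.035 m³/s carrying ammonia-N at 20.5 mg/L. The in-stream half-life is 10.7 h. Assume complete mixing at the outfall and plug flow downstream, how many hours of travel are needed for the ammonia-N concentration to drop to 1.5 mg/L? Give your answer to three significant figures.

12.2 h

Flow-weighted average: C = (0.1840·0.03900 + 0.03500·20.50) / 0.2190 = 0.7247/0.2190 = 3.309 mg/L.
Half-life 10.7 h → k = ln 2 / 10.7 = 0.06478 h⁻¹ = 1.555 d⁻¹.
3.309·exp(−k·t) = 1.5 → t = ln(3.309/1.5)/k = 43970 s = 12.21 h.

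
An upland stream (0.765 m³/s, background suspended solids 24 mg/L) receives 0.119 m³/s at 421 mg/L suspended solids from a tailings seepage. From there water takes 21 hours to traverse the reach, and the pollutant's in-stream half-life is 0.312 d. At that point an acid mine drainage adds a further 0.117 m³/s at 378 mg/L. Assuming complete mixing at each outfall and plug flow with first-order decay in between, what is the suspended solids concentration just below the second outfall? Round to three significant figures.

54.0 mg/L

Mixed concentration C = ΣQC/ΣQ = (0.7650·24.00 + 0.1190·421.0) / 0.8840 = 68.46/0.8840 = 77.44 mg/L; combined flow 0.8840 m³/s.
Half-life 0.312 d → k = ln 2 / 0.312 = 2.222 d⁻¹.
First-order decay: C = 77.44·exp(−k·t) = 77.44·0.1431 = 11.09 mg/L.
Second outfall: C = (0.8840·11.09 + 0.1170·378.0)/1.001 = 53.97 mg/L.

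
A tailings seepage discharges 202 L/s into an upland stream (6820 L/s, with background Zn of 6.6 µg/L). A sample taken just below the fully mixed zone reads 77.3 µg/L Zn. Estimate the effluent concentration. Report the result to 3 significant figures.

2460 µg/L

Mass balance: 6820·6.600 + 202.0·Cₑ = 7022·77.30
→ Cₑ = (7022·77.30 − 6820·6.600) / 202.0 = 2464 µg/L.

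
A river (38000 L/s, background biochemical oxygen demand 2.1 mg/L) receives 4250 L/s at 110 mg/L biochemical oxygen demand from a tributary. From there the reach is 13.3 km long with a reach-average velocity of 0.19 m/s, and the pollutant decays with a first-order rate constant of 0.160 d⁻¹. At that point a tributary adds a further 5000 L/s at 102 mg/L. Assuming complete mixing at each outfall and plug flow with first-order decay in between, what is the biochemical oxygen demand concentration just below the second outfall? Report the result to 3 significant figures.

After mixing, C = (38000·2.100 + 4250·110.0) / 42250 = 547300/42250 = 12.95 mg/L; combined flow 42250 L/s.
Travel time t = 13.3·1000 / 0.19 = 70000 s = 19.44 h.
Decay over the reach: 12.95·exp(−kt) = 12.95·0.8784 = 11.38 mg/L.
At the second outfall, C = (42250·11.38 + 5000·102.0) / (42250 + 5000) = 20.97 mg/L.

21.0 mg/L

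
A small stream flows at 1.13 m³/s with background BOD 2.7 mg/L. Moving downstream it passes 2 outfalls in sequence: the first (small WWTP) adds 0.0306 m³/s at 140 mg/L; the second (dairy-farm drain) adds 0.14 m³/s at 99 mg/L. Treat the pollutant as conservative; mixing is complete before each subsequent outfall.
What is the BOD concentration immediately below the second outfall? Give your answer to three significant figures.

16.3 mg/L

Outfall 1: combined Q = 1.161 m³/s; C = (1.130·2.700 + 0.03060·140.0)/1.161 = 6.320 mg/L.
Outfall 2: combined Q = 1.301 m³/s; C = (1.161·6.320 + 0.1400·99.00)/1.301 = 16.30 mg/L.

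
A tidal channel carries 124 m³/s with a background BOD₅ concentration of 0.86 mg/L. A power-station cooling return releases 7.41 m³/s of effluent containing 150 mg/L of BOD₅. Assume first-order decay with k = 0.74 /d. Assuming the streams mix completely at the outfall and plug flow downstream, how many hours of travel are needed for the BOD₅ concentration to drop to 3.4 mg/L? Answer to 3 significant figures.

After mixing, C = (124.0·0.8600 + 7.410·150.0) / 131.4 = 1218/131.4 = 9.270 mg/L.
9.270·exp(−k·t) = 3.4 → t = ln(9.270/3.4)/k = 117100 s = 32.53 h.

32.5 h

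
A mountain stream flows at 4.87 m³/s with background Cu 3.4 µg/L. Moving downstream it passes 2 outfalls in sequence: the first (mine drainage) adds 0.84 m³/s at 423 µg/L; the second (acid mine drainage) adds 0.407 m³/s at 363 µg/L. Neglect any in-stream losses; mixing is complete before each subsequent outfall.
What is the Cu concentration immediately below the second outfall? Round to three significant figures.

84.9 µg/L

Below outfall 1: Q → 5.710 m³/s, C = (4.870·3.400 + 0.8400·423.0)/5.710 = 65.13 µg/L.
Below outfall 2: Q → 6.117 m³/s, C = (5.710·65.13 + 0.4070·363.0)/6.117 = 84.95 µg/L.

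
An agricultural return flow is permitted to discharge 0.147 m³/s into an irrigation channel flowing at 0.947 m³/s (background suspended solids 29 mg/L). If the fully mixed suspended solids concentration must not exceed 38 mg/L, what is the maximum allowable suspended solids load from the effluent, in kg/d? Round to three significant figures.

Mass balance at the limit: 0.9470·29.00 + 0.1470·Cₑ = 1.094·38 → Cₑ = 95.98 mg/L.
Load = 0.1470 m³/s × 95.98 g/m³ × 86 400 s/d = 1219 kg/d.

1220 kg/d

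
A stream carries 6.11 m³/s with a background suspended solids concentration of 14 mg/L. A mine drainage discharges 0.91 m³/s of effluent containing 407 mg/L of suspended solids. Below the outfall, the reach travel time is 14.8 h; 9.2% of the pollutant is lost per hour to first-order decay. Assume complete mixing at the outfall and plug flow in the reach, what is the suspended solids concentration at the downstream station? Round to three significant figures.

15.6 mg/L

Mass balance: C = (6.110·14.00 + 0.9100·407.0) / 7.020 = 455.9/7.020 = 64.94 mg/L.
9.2%/h lost → k = −ln(1 − 0.092) = 0.09651 h⁻¹.
Applying C = C₀e^(−kt): 64.94 × 0.2397 = 15.57 mg/L.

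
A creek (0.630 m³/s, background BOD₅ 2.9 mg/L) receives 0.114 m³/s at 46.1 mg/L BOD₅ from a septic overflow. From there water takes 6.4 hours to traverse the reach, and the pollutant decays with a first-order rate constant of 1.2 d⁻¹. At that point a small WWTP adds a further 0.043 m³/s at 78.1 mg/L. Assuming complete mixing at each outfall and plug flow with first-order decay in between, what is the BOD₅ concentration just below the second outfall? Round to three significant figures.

Mass balance: C = (0.6300·2.900 + 0.1140·46.10) / 0.7440 = 7.082/0.7440 = 9.519 mg/L; combined flow 0.7440 m³/s.
Decay over the reach: 9.519·exp(−kt) = 9.519·0.7261 = 6.912 mg/L.
At the second outfall, C = (0.7440·6.912 + 0.04300·78.10) / (0.7440 + 0.04300) = 10.80 mg/L.

10.8 mg/L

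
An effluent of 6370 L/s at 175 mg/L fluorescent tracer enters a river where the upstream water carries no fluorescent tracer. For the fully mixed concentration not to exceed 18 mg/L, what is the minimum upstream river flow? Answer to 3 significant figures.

Set C_mix = 18: (Q·0 + 6370·175.0) / (Q + 6370) = 18
→ Q = 6370·(175.0 − 18)/(18 − 0) = 55560 L/s.

55600 L/s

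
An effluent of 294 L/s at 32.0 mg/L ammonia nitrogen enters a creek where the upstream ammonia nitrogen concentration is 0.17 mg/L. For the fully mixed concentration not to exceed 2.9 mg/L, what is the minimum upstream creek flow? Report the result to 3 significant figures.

3130 L/s

Set C_mix = 2.9: (Q·0.1700 + 294.0·32.00) / (Q + 294.0) = 2.9
→ Q = 294.0·(32.00 − 2.9)/(2.9 − 0.1700) = 3134 L/s.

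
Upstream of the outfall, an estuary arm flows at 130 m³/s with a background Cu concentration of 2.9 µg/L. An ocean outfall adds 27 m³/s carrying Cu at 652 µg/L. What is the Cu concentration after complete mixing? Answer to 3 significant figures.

Mixed concentration C = ΣQC/ΣQ = (130.0·2.900 + 27.00·652.0) / 157.0 = 17980/157.0 = 114.5 µg/L.

115 µg/L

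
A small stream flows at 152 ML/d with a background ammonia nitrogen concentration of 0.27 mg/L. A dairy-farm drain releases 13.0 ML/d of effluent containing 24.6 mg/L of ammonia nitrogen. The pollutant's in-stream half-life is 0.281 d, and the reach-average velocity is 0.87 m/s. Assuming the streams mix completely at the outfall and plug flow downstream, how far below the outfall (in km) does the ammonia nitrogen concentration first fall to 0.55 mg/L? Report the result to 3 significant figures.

42.1 km

After mixing, C = (152.0·0.2700 + 13.00·24.60) / 165.0 = 360.8/165.0 = 2.187 mg/L.
Half-life 0.281 d → k = ln 2 / 0.281 = 2.467 d⁻¹.
Set 2.187·exp(−k·t) = 0.55 → t = ln(2.187/0.55)/k = 48350 s = 13.43 h.
Distance = v·t = 0.87·48350 = 42060 m = 42.06 km.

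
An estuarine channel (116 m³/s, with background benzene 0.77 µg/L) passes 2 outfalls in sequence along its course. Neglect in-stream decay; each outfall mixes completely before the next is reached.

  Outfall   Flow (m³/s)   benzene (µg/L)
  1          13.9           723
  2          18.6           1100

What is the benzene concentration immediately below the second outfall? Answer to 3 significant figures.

After outfall 1: Q = 116.0 + 13.90 = 129.9 m³/s; C = (116.0·0.7700 + 13.90·723.0)/129.9 = 78.05 µg/L.
After outfall 2: Q = 129.9 + 18.60 = 148.5 m³/s; C = (129.9·78.05 + 18.60·1100)/148.5 = 206.1 µg/L.

206 µg/L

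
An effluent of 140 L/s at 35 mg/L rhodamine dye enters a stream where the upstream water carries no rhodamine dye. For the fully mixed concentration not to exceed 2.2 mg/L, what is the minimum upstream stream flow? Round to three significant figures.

2090 L/s

Set C_mix = 2.2: (Q·0 + 140.0·35.00) / (Q + 140.0) = 2.2
→ Q = 140.0·(35.00 − 2.2)/(2.2 − 0) = 2087 L/s.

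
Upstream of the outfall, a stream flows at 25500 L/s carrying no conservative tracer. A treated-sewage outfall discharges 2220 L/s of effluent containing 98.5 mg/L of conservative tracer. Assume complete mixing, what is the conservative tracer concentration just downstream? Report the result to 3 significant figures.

7.89 mg/L

Mixed concentration C = ΣQC/ΣQ = (25500·0 + 2220·98.50) / 27720 = 218700/27720 = 7.889 mg/L.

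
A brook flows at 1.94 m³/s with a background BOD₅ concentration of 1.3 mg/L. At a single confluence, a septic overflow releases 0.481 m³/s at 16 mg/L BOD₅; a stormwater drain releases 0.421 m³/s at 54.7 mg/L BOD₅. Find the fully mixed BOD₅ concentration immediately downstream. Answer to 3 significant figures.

11.7 mg/L

Flow-weighted average: C = (1.940·1.300 + 0.4810·16.00 + 0.4210·54.70) / 2.842 = 33.25/2.842 = 11.70 mg/L.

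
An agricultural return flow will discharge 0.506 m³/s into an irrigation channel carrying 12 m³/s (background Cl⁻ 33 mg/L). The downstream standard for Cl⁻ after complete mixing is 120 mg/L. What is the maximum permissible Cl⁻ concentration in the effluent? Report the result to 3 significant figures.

At the limit, (Qr·Cr + Qe·Cₑ)/(Qr + Qe) = 120:
Cₑ = (12.51·120 − 12.00·33.00) / 0.5060 = 2183 mg/L.

2180 mg/L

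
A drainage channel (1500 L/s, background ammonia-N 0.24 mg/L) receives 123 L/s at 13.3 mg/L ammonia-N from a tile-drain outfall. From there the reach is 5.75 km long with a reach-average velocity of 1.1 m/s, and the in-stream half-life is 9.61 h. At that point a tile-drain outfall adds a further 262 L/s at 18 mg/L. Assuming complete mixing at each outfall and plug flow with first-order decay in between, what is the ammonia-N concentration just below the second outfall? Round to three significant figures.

Flow-weighted average: C = (1500·0.2400 + 123.0·13.30) / 1623 = 1996/1623 = 1.230 mg/L; combined flow 1623 L/s.
Travel time t = 5.75·1000 / 1.1 = 5227 s = 1.452 h.
Half-life 9.61 h → k = ln 2 / 9.61 = 0.07213 h⁻¹ = 1.731 d⁻¹.
Decay over the reach: 1.230·exp(−kt) = 1.230·0.9006 = 1.107 mg/L.
Second outfall: C = (1623·1.107 + 262.0·18.00)/1885 = 3.455 mg/L.

3.46 mg/L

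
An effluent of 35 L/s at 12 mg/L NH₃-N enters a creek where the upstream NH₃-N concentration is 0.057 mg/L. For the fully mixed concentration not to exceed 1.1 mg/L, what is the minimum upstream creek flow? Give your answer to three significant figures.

Set C_mix = 1.1: (Q·0.05700 + 35.00·12.00) / (Q + 35.00) = 1.1
→ Q = 35.00·(12.00 − 1.1)/(1.1 − 0.05700) = 365.8 L/s.

366 L/s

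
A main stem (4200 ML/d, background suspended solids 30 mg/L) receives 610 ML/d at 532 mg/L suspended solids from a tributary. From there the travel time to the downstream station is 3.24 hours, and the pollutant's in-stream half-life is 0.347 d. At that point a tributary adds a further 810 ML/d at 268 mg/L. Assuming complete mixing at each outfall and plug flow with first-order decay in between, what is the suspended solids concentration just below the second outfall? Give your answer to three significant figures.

Flow-weighted average: C = (4200·30.00 + 610.0·532.0) / 4810 = 450500/4810 = 93.66 mg/L; combined flow 4810 ML/d.
Half-life 0.347 d → k = ln 2 / 0.347 = 1.998 d⁻¹.
Decay over the reach: 93.66·exp(−kt) = 93.66·0.7636 = 71.52 mg/L.
Second outfall: C = (4810·71.52 + 810.0·268.0)/5620 = 99.84 mg/L.

99.8 mg/L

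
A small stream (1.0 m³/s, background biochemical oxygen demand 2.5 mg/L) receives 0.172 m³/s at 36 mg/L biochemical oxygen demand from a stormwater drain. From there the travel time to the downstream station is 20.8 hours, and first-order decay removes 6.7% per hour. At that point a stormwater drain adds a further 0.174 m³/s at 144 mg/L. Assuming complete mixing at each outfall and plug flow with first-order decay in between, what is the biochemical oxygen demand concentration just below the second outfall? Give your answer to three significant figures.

Mass balance: C = (1.000·2.500 + 0.1720·36.00) / 1.172 = 8.692/1.172 = 7.416 mg/L; combined flow 1.172 m³/s.
6.7%/h lost → k = −ln(1 − 0.067) = 0.06935 h⁻¹.
Decay over the reach: 7.416·exp(−kt) = 7.416·0.2363 = 1.753 mg/L.
Second outfall: C = (1.172·1.753 + 0.1740·144.0)/1.346 = 20.14 mg/L.

20.1 mg/L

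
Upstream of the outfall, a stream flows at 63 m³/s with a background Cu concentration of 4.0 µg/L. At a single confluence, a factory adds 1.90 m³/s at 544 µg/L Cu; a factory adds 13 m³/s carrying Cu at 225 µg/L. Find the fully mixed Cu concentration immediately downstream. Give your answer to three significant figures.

54.1 µg/L

Mixed concentration C = ΣQC/ΣQ = (63.00·4.000 + 1.900·544.0 + 13.00·225.0) / 77.90 = 4211/77.90 = 54.05 µg/L.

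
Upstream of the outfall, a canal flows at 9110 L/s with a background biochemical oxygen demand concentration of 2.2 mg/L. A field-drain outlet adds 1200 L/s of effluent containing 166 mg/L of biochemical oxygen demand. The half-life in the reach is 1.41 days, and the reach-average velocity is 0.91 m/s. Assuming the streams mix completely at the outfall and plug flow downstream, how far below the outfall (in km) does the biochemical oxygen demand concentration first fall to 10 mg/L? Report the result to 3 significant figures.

121 km

Mixed concentration C = ΣQC/ΣQ = (9110·2.200 + 1200·166.0) / 10310 = 219200/10310 = 21.26 mg/L.
Half-life 1.41 d → k = ln 2 / 1.41 = 0.4916 d⁻¹.
Set 21.26·exp(−k·t) = 10 → t = ln(21.26/10)/k = 132600 s = 36.83 h.
Distance = v·t = 0.91·132600 = 120700 m = 120.7 km.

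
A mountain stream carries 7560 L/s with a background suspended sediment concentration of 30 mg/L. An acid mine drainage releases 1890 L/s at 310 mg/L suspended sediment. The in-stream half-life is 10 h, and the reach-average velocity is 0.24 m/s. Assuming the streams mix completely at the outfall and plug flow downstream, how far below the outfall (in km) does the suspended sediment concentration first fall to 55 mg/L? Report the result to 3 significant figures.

5.57 km

Conservation of mass: C = (7560·30.00 + 1890·310.0) / 9450 = 812700/9450 = 86.00 mg/L.
Half-life 10 h → k = ln 2 / 10 = 0.06931 h⁻¹ = 1.664 d⁻¹.
Set 86.00·exp(−k·t) = 55 → t = ln(86.00/55)/k = 23220 s = 6.449 h.
Distance = v·t = 0.24·23220 = 5572 m = 5.572 km.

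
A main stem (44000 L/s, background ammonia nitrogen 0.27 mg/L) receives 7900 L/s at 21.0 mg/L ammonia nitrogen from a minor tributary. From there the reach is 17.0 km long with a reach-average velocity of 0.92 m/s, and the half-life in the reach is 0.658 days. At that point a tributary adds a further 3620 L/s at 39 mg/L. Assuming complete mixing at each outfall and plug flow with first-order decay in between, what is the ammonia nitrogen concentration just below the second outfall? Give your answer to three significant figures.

Mass balance: C = (44000·0.2700 + 7900·21.00) / 51900 = 177800/51900 = 3.425 mg/L; combined flow 51900 L/s.
Travel time t = 17.0·1000 / 0.92 = 18480 s = 5.133 h.
Half-life 0.658 d → k = ln 2 / 0.658 = 1.053 d⁻¹.
Applying C = C₀e^(−kt): 3.425 × 0.7983 = 2.734 mg/L.
At the second outfall, C = (51900·2.734 + 3620·39.00) / (51900 + 3620) = 5.099 mg/L.

5.10 mg/L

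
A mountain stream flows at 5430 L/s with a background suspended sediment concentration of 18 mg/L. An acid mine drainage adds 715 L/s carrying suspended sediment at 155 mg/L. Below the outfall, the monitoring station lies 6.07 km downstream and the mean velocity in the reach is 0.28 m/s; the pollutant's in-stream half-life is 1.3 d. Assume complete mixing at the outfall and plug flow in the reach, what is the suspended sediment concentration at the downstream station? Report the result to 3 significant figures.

29.7 mg/L

Mass balance: C = (5430·18.00 + 715.0·155.0) / 6145 = 208600/6145 = 33.94 mg/L.
Travel time t = 6.07·1000 / 0.28 = 21680 s = 6.022 h.
Half-life 1.3 d → k = ln 2 / 1.3 = 0.5332 d⁻¹.
Decay over the reach: 33.94·exp(−kt) = 33.94·0.8748 = 29.69 mg/L.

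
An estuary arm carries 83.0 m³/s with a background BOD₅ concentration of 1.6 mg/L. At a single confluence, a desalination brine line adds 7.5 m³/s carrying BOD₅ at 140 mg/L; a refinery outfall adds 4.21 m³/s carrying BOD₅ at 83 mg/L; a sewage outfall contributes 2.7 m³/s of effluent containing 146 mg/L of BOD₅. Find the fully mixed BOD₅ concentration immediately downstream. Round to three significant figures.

Mass balance: C = (83.00·1.600 + 7.500·140.0 + 4.210·83.00 + 2.700·146.0) / 97.41 = 1926/97.41 = 19.78 mg/L.

19.8 mg/L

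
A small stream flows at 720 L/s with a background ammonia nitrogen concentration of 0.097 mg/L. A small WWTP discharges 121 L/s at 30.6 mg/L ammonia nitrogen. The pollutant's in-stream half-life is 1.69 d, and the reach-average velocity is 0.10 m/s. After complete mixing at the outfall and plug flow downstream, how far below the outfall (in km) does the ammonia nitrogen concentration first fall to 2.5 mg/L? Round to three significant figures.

12.3 km

Flow-weighted average: C = (720.0·0.09700 + 121.0·30.60) / 841.0 = 3772/841.0 = 4.486 mg/L.
Half-life 1.69 d → k = ln 2 / 1.69 = 0.4101 d⁻¹.
Set 4.486·exp(−k·t) = 2.5 → t = ln(4.486/2.5)/k = 123100 s = 34.21 h.
Distance = v·t = 0.10·123100 = 12310 m = 12.31 km.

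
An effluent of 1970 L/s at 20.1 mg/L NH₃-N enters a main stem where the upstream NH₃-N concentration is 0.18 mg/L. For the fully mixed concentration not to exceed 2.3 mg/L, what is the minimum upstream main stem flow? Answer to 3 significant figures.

Set C_mix = 2.3: (Q·0.1800 + 1970·20.10) / (Q + 1970) = 2.3
→ Q = 1970·(20.10 − 2.3)/(2.3 − 0.1800) = 16540 L/s.

16500 L/s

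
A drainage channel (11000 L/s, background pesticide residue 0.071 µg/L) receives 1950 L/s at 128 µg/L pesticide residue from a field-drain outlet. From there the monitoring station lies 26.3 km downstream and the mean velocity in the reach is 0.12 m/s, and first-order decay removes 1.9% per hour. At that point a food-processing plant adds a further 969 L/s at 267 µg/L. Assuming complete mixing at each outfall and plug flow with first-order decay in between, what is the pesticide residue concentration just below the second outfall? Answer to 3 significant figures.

24.2 µg/L

Mass balance: C = (11000·0.07100 + 1950·128.0) / 12950 = 250400/12950 = 19.33 µg/L; combined flow 12950 L/s.
Travel time t = 26.3·1000 / 0.12 = 219200 s = 60.88 h.
1.9%/h lost → k = −ln(1 − 0.019) = 0.01918 h⁻¹.
First-order decay: C = 19.33·exp(−k·t) = 19.33·0.3110 = 6.014 µg/L.
Second outfall: C = (12950·6.014 + 969.0·267.0)/13920 = 24.18 µg/L.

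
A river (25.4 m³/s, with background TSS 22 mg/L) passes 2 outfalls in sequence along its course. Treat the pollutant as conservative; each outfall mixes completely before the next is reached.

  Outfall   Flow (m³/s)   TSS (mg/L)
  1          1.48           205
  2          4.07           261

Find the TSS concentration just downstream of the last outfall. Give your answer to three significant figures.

After outfall 1: Q = 25.40 + 1.480 = 26.88 m³/s; C = (25.40·22.00 + 1.480·205.0)/26.88 = 32.08 mg/L.
After outfall 2: Q = 26.88 + 4.070 = 30.95 m³/s; C = (26.88·32.08 + 4.070·261.0)/30.95 = 62.18 mg/L.

62.2 mg/L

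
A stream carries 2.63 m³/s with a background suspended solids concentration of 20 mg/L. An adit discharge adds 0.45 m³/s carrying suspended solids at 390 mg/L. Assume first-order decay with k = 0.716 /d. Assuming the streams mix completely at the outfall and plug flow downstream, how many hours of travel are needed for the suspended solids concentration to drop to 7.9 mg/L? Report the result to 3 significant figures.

Conservation of mass: C = (2.630·20.00 + 0.4500·390.0) / 3.080 = 228.1/3.080 = 74.06 mg/L.
74.06·exp(−k·t) = 7.9 → t = ln(74.06/7.9)/k = 270100 s = 75.02 h.

75.0 h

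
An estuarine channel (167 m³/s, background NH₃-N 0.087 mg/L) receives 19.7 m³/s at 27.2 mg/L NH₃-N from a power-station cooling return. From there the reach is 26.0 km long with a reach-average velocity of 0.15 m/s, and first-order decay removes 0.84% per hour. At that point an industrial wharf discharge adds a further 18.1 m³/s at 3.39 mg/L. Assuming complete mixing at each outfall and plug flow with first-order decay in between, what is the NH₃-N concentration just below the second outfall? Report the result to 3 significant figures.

Mixed concentration C = ΣQC/ΣQ = (167.0·0.08700 + 19.70·27.20) / 186.7 = 550.4/186.7 = 2.948 mg/L; combined flow 186.7 m³/s.
Travel time t = 26.0·1000 / 0.15 = 173300 s = 48.15 h.
0.84%/h lost → k = −ln(1 − 0.0084) = 0.008435 h⁻¹.
Applying C = C₀e^(−kt): 2.948 × 0.6662 = 1.964 mg/L.
Second outfall: C = (186.7·1.964 + 18.10·3.390)/204.8 = 2.090 mg/L.

2.09 mg/L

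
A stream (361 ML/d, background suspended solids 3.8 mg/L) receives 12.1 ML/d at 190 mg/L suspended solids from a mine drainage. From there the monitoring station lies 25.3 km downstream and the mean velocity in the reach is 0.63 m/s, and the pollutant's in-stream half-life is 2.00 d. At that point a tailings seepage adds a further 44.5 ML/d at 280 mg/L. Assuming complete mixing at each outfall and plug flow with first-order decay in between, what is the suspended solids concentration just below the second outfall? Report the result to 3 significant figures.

37.3 mg/L

Mass balance: C = (361.0·3.800 + 12.10·190.0) / 373.1 = 3671/373.1 = 9.839 mg/L; combined flow 373.1 ML/d.
Travel time t = 25.3·1000 / 0.63 = 40160 s = 11.16 h.
Half-life 2.00 d → k = ln 2 / 2.00 = 0.3466 d⁻¹.
After decay, C = 9.839 × e^(−kt) = 9.839 × 0.8512 = 8.375 mg/L.
At the second outfall, C = (373.1·8.375 + 44.50·280.0) / (373.1 + 44.50) = 37.32 mg/L.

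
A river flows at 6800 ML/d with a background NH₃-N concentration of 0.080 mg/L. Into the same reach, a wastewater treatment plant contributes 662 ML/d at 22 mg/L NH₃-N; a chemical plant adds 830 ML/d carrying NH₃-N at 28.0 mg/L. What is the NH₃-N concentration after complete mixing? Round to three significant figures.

4.62 mg/L

Flow-weighted average: C = (6800·0.08000 + 662.0·22.00 + 830.0·28.00) / 8292 = 38350/8292 = 4.625 mg/L.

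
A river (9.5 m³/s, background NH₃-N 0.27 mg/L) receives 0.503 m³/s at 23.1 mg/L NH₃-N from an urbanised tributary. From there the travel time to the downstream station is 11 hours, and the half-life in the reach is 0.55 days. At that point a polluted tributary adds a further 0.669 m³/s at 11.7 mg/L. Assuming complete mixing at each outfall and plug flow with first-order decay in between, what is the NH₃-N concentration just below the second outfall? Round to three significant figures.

1.48 mg/L

Mass balance: C = (9.500·0.2700 + 0.5030·23.10) / 10.00 = 14.18/10.00 = 1.418 mg/L; combined flow 10.00 m³/s.
Half-life 0.55 d → k = ln 2 / 0.55 = 1.260 d⁻¹.
Decay over the reach: 1.418·exp(−kt) = 1.418·0.5612 = 0.7958 mg/L.
At the second outfall, C = (10.00·0.7958 + 0.6690·11.70) / (10.00 + 0.6690) = 1.479 mg/L.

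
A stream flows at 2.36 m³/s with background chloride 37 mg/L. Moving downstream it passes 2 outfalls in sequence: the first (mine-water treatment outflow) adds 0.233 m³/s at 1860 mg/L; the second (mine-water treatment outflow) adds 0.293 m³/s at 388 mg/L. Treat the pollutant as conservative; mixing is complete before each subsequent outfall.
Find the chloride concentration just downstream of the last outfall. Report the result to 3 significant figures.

220 mg/L

After outfall 1: Q = 2.360 + 0.2330 = 2.593 m³/s; C = (2.360·37.00 + 0.2330·1860)/2.593 = 200.8 mg/L.
After outfall 2: Q = 2.593 + 0.2930 = 2.886 m³/s; C = (2.593·200.8 + 0.2930·388.0)/2.886 = 219.8 mg/L.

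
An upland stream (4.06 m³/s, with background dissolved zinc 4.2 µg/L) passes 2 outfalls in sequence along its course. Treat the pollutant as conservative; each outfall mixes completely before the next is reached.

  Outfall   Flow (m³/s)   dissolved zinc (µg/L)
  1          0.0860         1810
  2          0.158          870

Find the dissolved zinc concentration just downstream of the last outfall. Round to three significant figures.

72.1 µg/L

Outfall 1: combined Q = 4.146 m³/s; C = (4.060·4.200 + 0.08600·1810)/4.146 = 41.66 µg/L.
Outfall 2: combined Q = 4.304 m³/s; C = (4.146·41.66 + 0.1580·870.0)/4.304 = 72.07 µg/L.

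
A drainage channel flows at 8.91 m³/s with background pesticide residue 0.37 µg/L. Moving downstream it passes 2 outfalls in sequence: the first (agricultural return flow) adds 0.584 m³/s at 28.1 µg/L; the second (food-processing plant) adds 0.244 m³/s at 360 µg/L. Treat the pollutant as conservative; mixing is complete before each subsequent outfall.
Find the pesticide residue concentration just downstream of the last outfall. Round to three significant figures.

11.0 µg/L

After outfall 1: Q = 8.910 + 0.5840 = 9.494 m³/s; C = (8.910·0.3700 + 0.5840·28.10)/9.494 = 2.076 µg/L.
After outfall 2: Q = 9.494 + 0.2440 = 9.738 m³/s; C = (9.494·2.076 + 0.2440·360.0)/9.738 = 11.04 µg/L.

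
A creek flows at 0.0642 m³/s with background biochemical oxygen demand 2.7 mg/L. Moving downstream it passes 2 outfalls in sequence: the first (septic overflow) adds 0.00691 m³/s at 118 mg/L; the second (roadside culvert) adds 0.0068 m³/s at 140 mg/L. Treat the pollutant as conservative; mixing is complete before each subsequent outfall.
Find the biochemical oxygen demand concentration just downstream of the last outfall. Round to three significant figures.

Outfall 1: combined Q = 0.07111 m³/s; C = (0.06420·2.700 + 0.006910·118.0)/0.07111 = 13.90 mg/L.
Outfall 2: combined Q = 0.07791 m³/s; C = (0.07111·13.90 + 0.006800·140.0)/0.07791 = 24.91 mg/L.

24.9 mg/L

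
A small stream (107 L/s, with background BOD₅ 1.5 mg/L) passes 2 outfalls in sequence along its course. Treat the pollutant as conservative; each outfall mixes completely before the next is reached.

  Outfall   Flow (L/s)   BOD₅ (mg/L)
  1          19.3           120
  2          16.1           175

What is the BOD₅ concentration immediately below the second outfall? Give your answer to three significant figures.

Below outfall 1: Q → 126.3 L/s, C = (107.0·1.500 + 19.30·120.0)/126.3 = 19.61 mg/L.
Below outfall 2: Q → 142.4 L/s, C = (126.3·19.61 + 16.10·175.0)/142.4 = 37.18 mg/L.

37.2 mg/L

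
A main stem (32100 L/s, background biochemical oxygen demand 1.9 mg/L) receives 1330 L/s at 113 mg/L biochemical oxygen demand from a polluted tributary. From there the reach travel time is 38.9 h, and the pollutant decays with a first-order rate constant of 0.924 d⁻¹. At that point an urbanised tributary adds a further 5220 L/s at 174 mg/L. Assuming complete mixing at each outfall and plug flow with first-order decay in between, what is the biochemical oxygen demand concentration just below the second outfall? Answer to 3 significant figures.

Mass balance: C = (32100·1.900 + 1330·113.0) / 33430 = 211300/33430 = 6.320 mg/L; combined flow 33430 L/s.
After decay, C = 6.320 × e^(−kt) = 6.320 × 0.2237 = 1.414 mg/L.
At the second outfall, C = (33430·1.414 + 5220·174.0) / (33430 + 5220) = 24.72 mg/L.

24.7 mg/L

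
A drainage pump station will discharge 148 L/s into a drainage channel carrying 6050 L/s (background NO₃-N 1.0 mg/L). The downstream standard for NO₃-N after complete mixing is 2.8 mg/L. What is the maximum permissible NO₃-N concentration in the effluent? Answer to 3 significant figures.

At the limit, (Qr·Cr + Qe·Cₑ)/(Qr + Qe) = 2.8:
Cₑ = (6198·2.8 − 6050·1.000) / 148.0 = 76.38 mg/L.

76.4 mg/L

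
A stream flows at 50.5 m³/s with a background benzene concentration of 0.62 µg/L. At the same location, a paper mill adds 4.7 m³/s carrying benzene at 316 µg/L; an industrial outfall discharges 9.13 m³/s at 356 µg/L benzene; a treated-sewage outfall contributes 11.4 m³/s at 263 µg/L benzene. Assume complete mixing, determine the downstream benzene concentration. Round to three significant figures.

Flow-weighted average: C = (50.50·0.6200 + 4.700·316.0 + 9.130·356.0 + 11.40·263.0) / 75.73 = 7765/75.73 = 102.5 µg/L.

103 µg/L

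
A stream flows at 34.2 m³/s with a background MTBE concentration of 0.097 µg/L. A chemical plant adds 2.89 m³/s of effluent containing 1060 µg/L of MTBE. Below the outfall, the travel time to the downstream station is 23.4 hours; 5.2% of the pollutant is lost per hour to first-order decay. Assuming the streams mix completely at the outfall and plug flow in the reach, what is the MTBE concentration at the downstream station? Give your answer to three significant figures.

23.7 µg/L

Flow-weighted average: C = (34.20·0.09700 + 2.890·1060) / 37.09 = 3067/37.09 = 82.68 µg/L.
5.2%/h lost → k = −ln(1 − 0.052) = 0.05340 h⁻¹.
Applying C = C₀e^(−kt): 82.68 × 0.2866 = 23.70 µg/L.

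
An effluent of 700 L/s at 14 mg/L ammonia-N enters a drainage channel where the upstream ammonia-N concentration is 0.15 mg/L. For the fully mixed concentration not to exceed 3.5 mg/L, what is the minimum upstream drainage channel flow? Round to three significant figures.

2190 L/s

Set C_mix = 3.5: (Q·0.1500 + 700.0·14.00) / (Q + 700.0) = 3.5
→ Q = 700.0·(14.00 − 3.5)/(3.5 − 0.1500) = 2194 L/s.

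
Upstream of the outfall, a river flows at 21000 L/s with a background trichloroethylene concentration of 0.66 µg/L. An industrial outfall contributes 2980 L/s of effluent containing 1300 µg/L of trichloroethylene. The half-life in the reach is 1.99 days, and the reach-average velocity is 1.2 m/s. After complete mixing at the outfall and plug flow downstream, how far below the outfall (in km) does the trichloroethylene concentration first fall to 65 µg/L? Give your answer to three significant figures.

After mixing, C = (21000·0.6600 + 2980·1300) / 23980 = 3888000/23980 = 162.1 µg/L.
Half-life 1.99 d → k = ln 2 / 1.99 = 0.3483 d⁻¹.
Set 162.1·exp(−k·t) = 65 → t = ln(162.1/65)/k = 226700 s = 62.98 h.
Distance = v·t = 1.2·226700 = 272100 m = 272.1 km.

272 km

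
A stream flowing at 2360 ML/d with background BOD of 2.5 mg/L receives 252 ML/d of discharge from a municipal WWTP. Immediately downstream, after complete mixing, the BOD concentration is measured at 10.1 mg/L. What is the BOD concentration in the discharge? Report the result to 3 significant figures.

81.3 mg/L

Mass balance: 2360·2.500 + 252.0·Cₑ = 2612·10.10
→ Cₑ = (2612·10.10 − 2360·2.500) / 252.0 = 81.27 mg/L.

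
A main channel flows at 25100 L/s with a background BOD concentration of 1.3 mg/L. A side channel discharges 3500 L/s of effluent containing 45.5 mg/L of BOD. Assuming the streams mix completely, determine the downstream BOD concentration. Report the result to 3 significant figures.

Mixed concentration C = ΣQC/ΣQ = (25100·1.300 + 3500·45.50) / 28600 = 191900/28600 = 6.709 mg/L.

6.71 mg/L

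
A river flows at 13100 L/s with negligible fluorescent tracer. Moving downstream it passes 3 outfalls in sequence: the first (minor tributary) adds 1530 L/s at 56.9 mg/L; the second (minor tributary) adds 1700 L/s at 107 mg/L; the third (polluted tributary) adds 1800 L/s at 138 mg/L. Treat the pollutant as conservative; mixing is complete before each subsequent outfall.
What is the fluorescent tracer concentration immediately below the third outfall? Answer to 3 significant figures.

28.5 mg/L

Outfall 1: combined Q = 14630 L/s; C = (13100·0 + 1530·56.90)/14630 = 5.951 mg/L.
Outfall 2: combined Q = 16330 L/s; C = (14630·5.951 + 1700·107.0)/16330 = 16.47 mg/L.
Outfall 3: combined Q = 18130 L/s; C = (16330·16.47 + 1800·138.0)/18130 = 28.54 mg/L.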